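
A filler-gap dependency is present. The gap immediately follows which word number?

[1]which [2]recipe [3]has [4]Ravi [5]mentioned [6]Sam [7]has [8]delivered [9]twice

The displaced element is "which recipe" (word 2).
It is linked across 1 clause boundary (Ø).
It functions as the direct object of "delivered", so the gap sits immediately after word 8 ("delivered").
Base order: Ravi has mentioned Sam has delivered which recipe twice.

8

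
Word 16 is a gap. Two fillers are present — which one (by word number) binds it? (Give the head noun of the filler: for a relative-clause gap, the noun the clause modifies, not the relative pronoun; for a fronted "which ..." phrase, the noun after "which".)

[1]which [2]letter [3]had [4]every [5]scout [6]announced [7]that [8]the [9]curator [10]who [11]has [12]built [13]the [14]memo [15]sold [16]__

The marked gap is the direct object of "sold".
Its filler is the fronted wh-phrase "which letter", at word 2.
(The other dependency links word 9 to a gap after word 10.)

2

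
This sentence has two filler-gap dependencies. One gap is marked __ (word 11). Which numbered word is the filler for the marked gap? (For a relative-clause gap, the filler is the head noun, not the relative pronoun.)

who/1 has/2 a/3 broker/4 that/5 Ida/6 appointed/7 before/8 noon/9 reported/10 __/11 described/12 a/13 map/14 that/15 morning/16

The marked gap is the subject of "described".
Its filler is the fronted wh-phrase "who", at word 1.
(The other dependency links word 4 to a gap after word 7.)

1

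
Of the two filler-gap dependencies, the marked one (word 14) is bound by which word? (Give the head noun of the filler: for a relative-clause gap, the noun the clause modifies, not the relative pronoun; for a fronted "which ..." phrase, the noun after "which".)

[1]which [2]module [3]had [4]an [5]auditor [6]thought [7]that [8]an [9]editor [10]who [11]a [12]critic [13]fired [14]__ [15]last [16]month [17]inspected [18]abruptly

The marked gap is inside the relative clause, the direct object of "fired".
Its filler is the head noun "editor" (via "who"), at word 9.
(The other dependency links word 2 to a gap after word 17.)

9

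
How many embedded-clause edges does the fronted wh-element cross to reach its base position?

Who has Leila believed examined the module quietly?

"who" is extracted from the subject of "examined".
Boundaries crossed, outermost first: [Ø] — 1 in total.

1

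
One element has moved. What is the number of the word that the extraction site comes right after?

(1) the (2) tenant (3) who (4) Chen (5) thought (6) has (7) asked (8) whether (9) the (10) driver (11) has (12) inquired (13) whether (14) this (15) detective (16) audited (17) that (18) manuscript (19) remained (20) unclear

The displaced element is "the tenant" (word 2).
It is linked across 1 clause boundary (Ø).
It functions as the subject of "asked", so the gap sits immediately after word 5 ("thought").
Base order: Chen thought that the tenant has asked whether the driver has inquired whether this detective audited that manuscript.

5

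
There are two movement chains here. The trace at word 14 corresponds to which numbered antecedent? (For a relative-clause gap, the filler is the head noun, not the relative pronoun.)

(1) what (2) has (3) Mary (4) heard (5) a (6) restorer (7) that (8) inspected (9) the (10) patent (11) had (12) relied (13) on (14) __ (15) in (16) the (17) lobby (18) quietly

The marked gap is the object of the preposition "on" of "relied".
Its filler is the fronted wh-phrase "what", at word 1.
(The other dependency links word 6 to a gap after word 7.)

1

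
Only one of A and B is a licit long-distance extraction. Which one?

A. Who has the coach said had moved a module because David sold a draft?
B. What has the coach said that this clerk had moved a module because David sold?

In B, the wh-phrase is extracted from inside an adjunct island (introduced by "because"), which blocks movement.
In A, the extraction path crosses only that-complement boundaries, which are transparent.
So A is grammatical.

A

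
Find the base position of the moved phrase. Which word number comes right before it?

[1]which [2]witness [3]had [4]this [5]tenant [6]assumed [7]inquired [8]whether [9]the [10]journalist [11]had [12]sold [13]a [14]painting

6

The displaced element is "which witness" (word 2).
It is linked across 1 clause boundary (Ø).
It functions as the subject of "inquired", so the gap sits immediately after word 6 ("assumed").
Base order: This tenant had assumed that which witness inquired whether the journalist had sold a painting.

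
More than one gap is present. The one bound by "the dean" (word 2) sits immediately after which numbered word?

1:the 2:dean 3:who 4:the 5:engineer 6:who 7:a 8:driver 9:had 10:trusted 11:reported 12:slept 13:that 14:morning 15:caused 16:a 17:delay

11

The displaced element is "the dean" (word 2).
It is linked across 1 clause boundary (Ø).
It functions as the subject of "slept", so the gap sits immediately after word 11 ("reported").
Base order: The engineer who a driver had trusted reported that the dean slept that morning.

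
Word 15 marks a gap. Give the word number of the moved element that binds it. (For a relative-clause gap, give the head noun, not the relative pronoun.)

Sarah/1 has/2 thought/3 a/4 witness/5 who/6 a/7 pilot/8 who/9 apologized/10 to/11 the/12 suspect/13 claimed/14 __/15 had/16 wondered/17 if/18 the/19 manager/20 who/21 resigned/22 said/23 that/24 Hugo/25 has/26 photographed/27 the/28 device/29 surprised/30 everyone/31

The gap at 15 is the subject of "wondered", inside a relative clause.
The relative pronoun is "who" (word 6); it is bound by the head noun immediately before it.
Its filler is the head noun "witness", at word 5.

5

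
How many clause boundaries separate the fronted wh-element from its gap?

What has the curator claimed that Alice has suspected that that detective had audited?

"what" is extracted from the object of "audited".
Boundaries crossed, outermost first: [that], [that] — 2 in total.

2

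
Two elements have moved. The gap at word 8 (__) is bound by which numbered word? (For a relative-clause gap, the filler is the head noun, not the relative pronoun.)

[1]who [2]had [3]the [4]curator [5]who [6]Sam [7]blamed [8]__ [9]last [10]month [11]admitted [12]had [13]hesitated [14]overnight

The marked gap is inside the relative clause, the direct object of "blamed".
Its filler is the head noun "curator" (via "who"), at word 4.
(The other dependency links word 1 to a gap after word 11.)

4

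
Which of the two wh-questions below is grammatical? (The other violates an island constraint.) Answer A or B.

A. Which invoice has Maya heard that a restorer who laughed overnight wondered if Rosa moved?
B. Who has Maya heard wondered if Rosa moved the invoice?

In A, the wh-phrase is extracted from inside a wh-island (introduced by "if"), which blocks movement.
In B, the extraction path crosses only that-complement boundaries, which are transparent.
So B is grammatical.

B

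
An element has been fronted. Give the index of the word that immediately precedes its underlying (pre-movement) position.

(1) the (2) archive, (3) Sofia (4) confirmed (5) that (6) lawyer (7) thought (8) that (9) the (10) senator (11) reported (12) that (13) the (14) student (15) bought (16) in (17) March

15

The displaced element is "the archive" (word 2).
It is linked across 3 clause boundaries (Ø → that → that).
It functions as the direct object of "bought", so the gap sits immediately after word 15 ("bought").
Base order: Sofia confirmed that lawyer thought that the senator reported that the student bought the archive in March.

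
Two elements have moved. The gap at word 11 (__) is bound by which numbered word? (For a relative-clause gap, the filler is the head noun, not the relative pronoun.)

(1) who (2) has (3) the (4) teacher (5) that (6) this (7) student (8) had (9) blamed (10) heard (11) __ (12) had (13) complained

The marked gap is the subject of "complained".
Its filler is the fronted wh-phrase "who", at word 1.
(The other dependency links word 4 to a gap after word 9.)

1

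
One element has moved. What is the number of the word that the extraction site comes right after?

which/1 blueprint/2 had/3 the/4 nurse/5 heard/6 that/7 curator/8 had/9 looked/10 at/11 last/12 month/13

The displaced element is "which blueprint" (word 2).
It is linked across 1 clause boundary (Ø).
It functions as the object of the preposition "at" of "looked", so the gap sits immediately after word 11 ("at").
Base order: The nurse had heard that curator had looked at which blueprint last month.

11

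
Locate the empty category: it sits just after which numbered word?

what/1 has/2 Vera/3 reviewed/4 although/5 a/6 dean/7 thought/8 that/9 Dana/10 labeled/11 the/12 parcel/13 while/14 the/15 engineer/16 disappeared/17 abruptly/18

4

The displaced element is "what" (word 1).
It functions as the direct object of "reviewed", so the gap sits immediately after word 4 ("reviewed").
Base order: Vera has reviewed what although a dean thought that Dana labeled the parcel while the engineer disappeared abruptly.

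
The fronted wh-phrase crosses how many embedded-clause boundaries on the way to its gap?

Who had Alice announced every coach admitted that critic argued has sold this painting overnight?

"who" is extracted from the subject of "sold".
Boundaries crossed, outermost first: [Ø], [Ø], [Ø] — 3 in total.

3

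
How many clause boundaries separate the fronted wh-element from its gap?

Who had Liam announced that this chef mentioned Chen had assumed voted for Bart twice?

3

"who" is extracted from the subject of "voted".
Boundaries crossed, outermost first: [that], [Ø], [Ø] — 3 in total.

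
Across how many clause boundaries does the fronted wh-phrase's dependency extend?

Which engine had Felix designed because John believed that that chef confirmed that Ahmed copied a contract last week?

"which engine" originates inside the matrix clause — no clause boundary is crossed.

0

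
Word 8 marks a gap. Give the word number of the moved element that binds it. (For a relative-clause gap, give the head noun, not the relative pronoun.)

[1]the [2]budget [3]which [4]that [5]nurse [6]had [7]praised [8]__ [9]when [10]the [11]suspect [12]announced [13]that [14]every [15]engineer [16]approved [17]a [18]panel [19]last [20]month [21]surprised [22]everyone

The gap at 8 is the object of "praised", inside a relative clause.
The relative pronoun is "which" (word 3); it is bound by the head noun immediately before it.
Its filler is the head noun "budget", at word 2.

2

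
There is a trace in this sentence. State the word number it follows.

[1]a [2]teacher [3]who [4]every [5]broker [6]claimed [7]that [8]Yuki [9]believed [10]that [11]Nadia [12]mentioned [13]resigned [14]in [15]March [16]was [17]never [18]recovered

The displaced element is "a teacher" (word 2).
It is linked across 3 clause boundaries (that → that → Ø).
It functions as the subject of "resigned", so the gap sits immediately after word 12 ("mentioned").
Base order: Every broker claimed that Yuki believed that Nadia mentioned a teacher resigned in March.

12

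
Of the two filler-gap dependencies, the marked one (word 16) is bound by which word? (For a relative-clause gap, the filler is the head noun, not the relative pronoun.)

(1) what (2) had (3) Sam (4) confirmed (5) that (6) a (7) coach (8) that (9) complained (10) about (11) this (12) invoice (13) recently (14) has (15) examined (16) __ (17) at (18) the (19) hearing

The marked gap is the direct object of "examined".
Its filler is the fronted wh-phrase "what", at word 1.
(The other dependency links word 7 to a gap after word 8.)

1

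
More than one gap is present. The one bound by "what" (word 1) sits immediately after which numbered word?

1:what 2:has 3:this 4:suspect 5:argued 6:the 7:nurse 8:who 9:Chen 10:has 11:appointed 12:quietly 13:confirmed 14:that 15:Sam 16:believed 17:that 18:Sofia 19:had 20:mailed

The displaced element is "what" (word 1).
It is linked across 3 clause boundaries (Ø → that → that).
It functions as the direct object of "mailed", so the gap sits immediately after word 20 ("mailed").
Base order: This suspect has argued the nurse who Chen has appointed quietly confirmed that Sam believed that Sofia had mailed what.

20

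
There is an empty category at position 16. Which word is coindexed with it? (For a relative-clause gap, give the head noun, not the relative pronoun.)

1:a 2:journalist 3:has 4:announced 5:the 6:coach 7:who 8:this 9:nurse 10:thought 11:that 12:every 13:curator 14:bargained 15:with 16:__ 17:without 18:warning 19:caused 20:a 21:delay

6

The gap at 16 is the prepositional object of "bargained", inside a relative clause.
The relative pronoun is "who" (word 7); it is bound by the head noun immediately before it.
Its filler is the head noun "coach", at word 6.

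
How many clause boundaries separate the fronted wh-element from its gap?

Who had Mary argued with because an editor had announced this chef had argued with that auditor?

0

"who" originates inside the matrix clause — no clause boundary is crossed.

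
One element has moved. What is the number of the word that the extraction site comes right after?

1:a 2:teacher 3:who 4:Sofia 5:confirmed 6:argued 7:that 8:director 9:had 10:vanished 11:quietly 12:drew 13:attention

5

The displaced element is "a teacher" (word 2).
It is linked across 1 clause boundary (Ø).
It functions as the subject of "argued", so the gap sits immediately after word 5 ("confirmed").
Base order: Sofia confirmed that a teacher argued that director had vanished quietly.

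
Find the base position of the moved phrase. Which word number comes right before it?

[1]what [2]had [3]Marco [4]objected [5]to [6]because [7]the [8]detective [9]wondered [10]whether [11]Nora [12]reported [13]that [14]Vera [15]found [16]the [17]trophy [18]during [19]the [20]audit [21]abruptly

5

The displaced element is "what" (word 1).
It functions as the object of the preposition "to" of "objected", so the gap sits immediately after word 5 ("to").
Base order: Marco had objected to what because the detective wondered whether Nora reported that Vera found the trophy during the audit abruptly.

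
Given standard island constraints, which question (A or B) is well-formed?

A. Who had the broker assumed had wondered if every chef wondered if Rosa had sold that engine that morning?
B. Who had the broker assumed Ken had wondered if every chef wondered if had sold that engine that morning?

A

In B, the wh-phrase is extracted from inside a wh-island (introduced by "if"), which blocks movement.
In A, the extraction path crosses only that-complement boundaries, which are transparent.
So A is grammatical.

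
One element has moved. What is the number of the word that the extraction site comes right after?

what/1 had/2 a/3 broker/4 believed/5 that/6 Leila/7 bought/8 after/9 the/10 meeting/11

The displaced element is "what" (word 1).
It is linked across 1 clause boundary (that).
It functions as the direct object of "bought", so the gap sits immediately after word 8 ("bought").
Base order: A broker had believed that Leila bought what after the meeting.

8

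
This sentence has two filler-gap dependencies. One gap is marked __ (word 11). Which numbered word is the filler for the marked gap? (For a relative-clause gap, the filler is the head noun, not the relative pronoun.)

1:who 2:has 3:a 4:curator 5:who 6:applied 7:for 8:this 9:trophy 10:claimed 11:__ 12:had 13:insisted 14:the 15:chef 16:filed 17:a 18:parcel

The marked gap is the subject of "insisted".
Its filler is the fronted wh-phrase "who", at word 1.
(The other dependency links word 4 to a gap after word 5.)

1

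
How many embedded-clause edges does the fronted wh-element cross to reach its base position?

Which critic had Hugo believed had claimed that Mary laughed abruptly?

1

"which critic" is extracted from the subject of "claimed".
Boundaries crossed, outermost first: [Ø] — 1 in total.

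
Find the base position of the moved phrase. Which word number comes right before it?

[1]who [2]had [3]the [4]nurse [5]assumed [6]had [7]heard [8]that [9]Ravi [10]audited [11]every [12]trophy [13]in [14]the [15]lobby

The displaced element is "who" (word 1).
It is linked across 1 clause boundary (Ø).
It functions as the subject of "heard", so the gap sits immediately after word 5 ("assumed").
Base order: The nurse had assumed that who had heard that Ravi audited every trophy in the lobby.

5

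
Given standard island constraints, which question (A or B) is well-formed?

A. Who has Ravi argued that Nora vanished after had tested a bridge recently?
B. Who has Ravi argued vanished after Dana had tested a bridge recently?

In A, the wh-phrase is extracted from inside an adjunct island (introduced by "after"), which blocks movement.
In B, the extraction path crosses only that-complement boundaries, which are transparent.
So B is grammatical.

B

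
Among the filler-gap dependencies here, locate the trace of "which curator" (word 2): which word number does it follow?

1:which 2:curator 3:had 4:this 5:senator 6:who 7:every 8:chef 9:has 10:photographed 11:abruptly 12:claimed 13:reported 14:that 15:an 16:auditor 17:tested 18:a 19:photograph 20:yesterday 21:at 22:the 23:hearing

12

The displaced element is "which curator" (word 2).
It is linked across 1 clause boundary (Ø).
It functions as the subject of "reported", so the gap sits immediately after word 12 ("claimed").
Base order: This senator who every chef has photographed abruptly had claimed which curator reported that an auditor tested a photograph yesterday at the hearing.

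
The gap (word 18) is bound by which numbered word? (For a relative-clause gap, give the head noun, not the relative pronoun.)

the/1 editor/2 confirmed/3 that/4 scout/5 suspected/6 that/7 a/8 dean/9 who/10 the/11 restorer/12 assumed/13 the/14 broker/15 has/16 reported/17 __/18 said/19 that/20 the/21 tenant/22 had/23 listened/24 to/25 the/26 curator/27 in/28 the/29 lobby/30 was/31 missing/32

9

The gap at 18 is the subject of "said", inside a relative clause.
The relative pronoun is "who" (word 10); it is bound by the head noun immediately before it.
Its filler is the head noun "dean", at word 9.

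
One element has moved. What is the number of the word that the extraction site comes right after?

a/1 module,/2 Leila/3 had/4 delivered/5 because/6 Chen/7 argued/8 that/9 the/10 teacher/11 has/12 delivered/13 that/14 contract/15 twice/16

The displaced element is "a module" (word 2).
It functions as the direct object of "delivered", so the gap sits immediately after word 5 ("delivered").
Base order: Leila had delivered a module because Chen argued that the teacher has delivered that contract twice.

5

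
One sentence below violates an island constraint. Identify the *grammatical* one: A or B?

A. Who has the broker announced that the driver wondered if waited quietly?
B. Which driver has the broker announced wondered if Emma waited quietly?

In A, the wh-phrase is extracted from inside a wh-island (introduced by "if"), which blocks movement.
In B, the extraction path crosses only that-complement boundaries, which are transparent.
So B is grammatical.

B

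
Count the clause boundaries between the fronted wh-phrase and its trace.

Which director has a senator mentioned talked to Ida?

1

"which director" is extracted from the subject of "talked".
Boundaries crossed, outermost first: [Ø] — 1 in total.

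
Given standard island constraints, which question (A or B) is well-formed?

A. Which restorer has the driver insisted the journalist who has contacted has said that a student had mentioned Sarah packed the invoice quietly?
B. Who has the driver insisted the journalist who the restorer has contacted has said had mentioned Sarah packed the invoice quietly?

In A, the wh-phrase is extracted from inside a complex-NP island (relative clause) (introduced by "who"), which blocks movement.
In B, the extraction path crosses only that-complement boundaries, which are transparent.
So B is grammatical.

B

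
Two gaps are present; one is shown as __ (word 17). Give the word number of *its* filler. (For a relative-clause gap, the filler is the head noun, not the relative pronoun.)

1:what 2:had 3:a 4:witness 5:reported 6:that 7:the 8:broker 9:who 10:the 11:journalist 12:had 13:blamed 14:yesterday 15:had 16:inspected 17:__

The marked gap is the direct object of "inspected".
Its filler is the fronted wh-phrase "what", at word 1.
(The other dependency links word 8 to a gap after word 13.)

1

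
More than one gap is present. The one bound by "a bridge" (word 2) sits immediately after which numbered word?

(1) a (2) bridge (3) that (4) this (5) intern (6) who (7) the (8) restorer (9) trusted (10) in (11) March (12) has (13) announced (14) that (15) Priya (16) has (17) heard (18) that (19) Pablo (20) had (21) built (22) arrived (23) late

The displaced element is "a bridge" (word 2).
It is linked across 2 clause boundaries (that → that).
It functions as the direct object of "built", so the gap sits immediately after word 21 ("built").
Base order: This intern who the restorer trusted in March has announced that Priya has heard that Pablo had built a bridge.

21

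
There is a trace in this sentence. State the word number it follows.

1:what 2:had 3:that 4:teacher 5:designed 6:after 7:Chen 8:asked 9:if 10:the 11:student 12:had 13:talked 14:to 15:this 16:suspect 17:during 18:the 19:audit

5

The displaced element is "what" (word 1).
It functions as the direct object of "designed", so the gap sits immediately after word 5 ("designed").
Base order: That teacher had designed what after Chen asked if the student had talked to this suspect during the audit.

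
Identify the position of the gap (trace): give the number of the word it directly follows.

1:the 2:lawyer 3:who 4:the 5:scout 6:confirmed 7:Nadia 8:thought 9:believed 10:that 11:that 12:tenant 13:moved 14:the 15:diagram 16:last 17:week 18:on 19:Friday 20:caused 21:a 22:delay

8

The displaced element is "the lawyer" (word 2).
It is linked across 2 clause boundaries (Ø → Ø).
It functions as the subject of "believed", so the gap sits immediately after word 8 ("thought").
Base order: The scout confirmed Nadia thought the lawyer believed that that tenant moved the diagram last week on Friday.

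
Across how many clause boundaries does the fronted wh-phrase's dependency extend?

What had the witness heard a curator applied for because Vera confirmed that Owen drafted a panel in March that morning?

1

"what" is extracted from the PP object of "applied".
Boundaries crossed, outermost first: [Ø] — 1 in total.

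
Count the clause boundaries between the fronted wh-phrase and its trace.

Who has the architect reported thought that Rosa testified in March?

"who" is extracted from the subject of "thought".
Boundaries crossed, outermost first: [Ø] — 1 in total.

1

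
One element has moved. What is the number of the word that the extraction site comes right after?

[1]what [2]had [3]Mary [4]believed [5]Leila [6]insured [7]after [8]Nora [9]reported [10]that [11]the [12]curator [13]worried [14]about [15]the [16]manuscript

6

The displaced element is "what" (word 1).
It is linked across 1 clause boundary (Ø).
It functions as the direct object of "insured", so the gap sits immediately after word 6 ("insured").
Base order: Mary had believed Leila insured what after Nora reported that the curator worried about the manuscript.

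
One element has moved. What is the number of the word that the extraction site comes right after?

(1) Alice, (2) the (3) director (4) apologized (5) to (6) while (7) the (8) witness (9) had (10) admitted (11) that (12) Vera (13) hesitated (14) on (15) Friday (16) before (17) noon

The displaced element is "Alice" (word 1).
It functions as the object of the preposition "to" of "apologized", so the gap sits immediately after word 5 ("to").
Base order: The director apologized to Alice while the witness had admitted that Vera hesitated on Friday before noon.

5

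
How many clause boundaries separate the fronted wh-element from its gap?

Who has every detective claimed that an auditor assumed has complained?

"who" is extracted from the subject of "complained".
Boundaries crossed, outermost first: [that], [Ø] — 2 in total.

2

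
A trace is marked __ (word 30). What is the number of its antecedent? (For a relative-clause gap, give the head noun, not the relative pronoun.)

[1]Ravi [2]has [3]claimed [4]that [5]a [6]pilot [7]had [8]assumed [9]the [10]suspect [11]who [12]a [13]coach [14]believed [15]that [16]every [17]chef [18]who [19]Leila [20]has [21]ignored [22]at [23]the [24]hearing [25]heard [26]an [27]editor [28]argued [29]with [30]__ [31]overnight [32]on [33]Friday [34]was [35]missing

The gap at 30 is the prepositional object of "argued", inside a relative clause.
The relative pronoun is "who" (word 11); it is bound by the head noun immediately before it.
Its filler is the head noun "suspect", at word 10.

10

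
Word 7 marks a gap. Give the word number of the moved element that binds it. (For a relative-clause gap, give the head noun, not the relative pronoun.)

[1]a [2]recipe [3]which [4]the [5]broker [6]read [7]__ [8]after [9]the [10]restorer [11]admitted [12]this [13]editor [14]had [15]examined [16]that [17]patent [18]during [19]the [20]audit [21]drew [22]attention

2

The gap at 7 is the object of "read", inside a relative clause.
The relative pronoun is "which" (word 3); it is bound by the head noun immediately before it.
Its filler is the head noun "recipe", at word 2.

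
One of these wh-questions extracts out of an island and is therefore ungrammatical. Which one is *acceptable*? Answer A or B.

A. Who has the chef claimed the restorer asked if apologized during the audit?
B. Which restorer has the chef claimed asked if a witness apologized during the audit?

B

In A, the wh-phrase is extracted from inside a wh-island (introduced by "if"), which blocks movement.
In B, the extraction path crosses only that-complement boundaries, which are transparent.
So B is grammatical.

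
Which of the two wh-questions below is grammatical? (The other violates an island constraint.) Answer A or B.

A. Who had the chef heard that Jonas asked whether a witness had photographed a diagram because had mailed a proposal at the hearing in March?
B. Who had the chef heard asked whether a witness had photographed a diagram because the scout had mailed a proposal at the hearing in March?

In A, the wh-phrase is extracted from inside a wh-island (introduced by "whether"), which blocks movement.
In B, the extraction path crosses only that-complement boundaries, which are transparent.
So B is grammatical.

B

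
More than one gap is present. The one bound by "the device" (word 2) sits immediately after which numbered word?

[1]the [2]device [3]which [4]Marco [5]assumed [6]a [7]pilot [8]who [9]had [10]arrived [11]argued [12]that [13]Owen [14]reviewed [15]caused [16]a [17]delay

The displaced element is "the device" (word 2).
It is linked across 2 clause boundaries (Ø → that).
It functions as the direct object of "reviewed", so the gap sits immediately after word 14 ("reviewed").
Base order: Marco assumed a pilot who had arrived argued that Owen reviewed the device.

14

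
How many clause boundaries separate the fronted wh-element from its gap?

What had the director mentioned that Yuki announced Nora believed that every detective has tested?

"what" is extracted from the object of "tested".
Boundaries crossed, outermost first: [that], [Ø], [that] — 3 in total.

3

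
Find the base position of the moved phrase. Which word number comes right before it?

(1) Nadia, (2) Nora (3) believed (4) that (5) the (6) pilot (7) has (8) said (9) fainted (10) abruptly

The displaced element is "Nadia" (word 1).
It is linked across 2 clause boundaries (that → Ø).
It functions as the subject of "fainted", so the gap sits immediately after word 8 ("said").
Base order: Nora believed that the pilot has said Nadia fainted abruptly.

8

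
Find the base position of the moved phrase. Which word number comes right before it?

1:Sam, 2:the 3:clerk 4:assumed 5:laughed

4

The displaced element is "Sam" (word 1).
It is linked across 1 clause boundary (Ø).
It functions as the subject of "laughed", so the gap sits immediately after word 4 ("assumed").
Base order: The clerk assumed that Sam laughed.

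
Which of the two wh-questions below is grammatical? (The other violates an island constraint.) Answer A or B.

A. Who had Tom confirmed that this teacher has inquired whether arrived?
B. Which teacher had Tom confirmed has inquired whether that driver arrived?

B

In A, the wh-phrase is extracted from inside a wh-island (introduced by "whether"), which blocks movement.
In B, the extraction path crosses only that-complement boundaries, which are transparent.
So B is grammatical.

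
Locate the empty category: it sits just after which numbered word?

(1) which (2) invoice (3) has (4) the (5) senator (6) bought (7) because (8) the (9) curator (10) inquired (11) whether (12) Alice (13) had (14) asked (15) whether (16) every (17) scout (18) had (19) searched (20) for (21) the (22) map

6

The displaced element is "which invoice" (word 2).
It functions as the direct object of "bought", so the gap sits immediately after word 6 ("bought").
Base order: The senator has bought which invoice because the curator inquired whether Alice had asked whether every scout had searched for the map.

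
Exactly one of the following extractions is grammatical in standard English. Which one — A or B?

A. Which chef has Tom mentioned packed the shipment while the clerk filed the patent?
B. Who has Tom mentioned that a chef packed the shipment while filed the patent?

A

In B, the wh-phrase is extracted from inside an adjunct island (introduced by "while"), which blocks movement.
In A, the extraction path crosses only that-complement boundaries, which are transparent.
So A is grammatical.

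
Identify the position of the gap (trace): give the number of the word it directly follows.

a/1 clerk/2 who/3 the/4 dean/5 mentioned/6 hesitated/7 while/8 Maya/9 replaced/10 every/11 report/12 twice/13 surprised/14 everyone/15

6

The displaced element is "a clerk" (word 2).
It is linked across 1 clause boundary (Ø).
It functions as the subject of "hesitated", so the gap sits immediately after word 6 ("mentioned").
Base order: The dean mentioned that a clerk hesitated while Maya replaced every report twice.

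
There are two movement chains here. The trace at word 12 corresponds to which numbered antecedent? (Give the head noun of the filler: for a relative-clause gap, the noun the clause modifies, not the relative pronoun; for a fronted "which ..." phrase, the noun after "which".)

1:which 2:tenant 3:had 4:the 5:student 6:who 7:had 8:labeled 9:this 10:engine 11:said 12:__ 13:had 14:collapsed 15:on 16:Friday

The marked gap is the subject of "collapsed".
Its filler is the fronted wh-phrase "which tenant", at word 2.
(The other dependency links word 5 to a gap after word 6.)

2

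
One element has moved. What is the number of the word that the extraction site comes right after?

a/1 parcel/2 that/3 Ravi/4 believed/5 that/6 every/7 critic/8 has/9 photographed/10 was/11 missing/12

10

The displaced element is "a parcel" (word 2).
It is linked across 1 clause boundary (that).
It functions as the direct object of "photographed", so the gap sits immediately after word 10 ("photographed").
Base order: Ravi believed that every critic has photographed a parcel.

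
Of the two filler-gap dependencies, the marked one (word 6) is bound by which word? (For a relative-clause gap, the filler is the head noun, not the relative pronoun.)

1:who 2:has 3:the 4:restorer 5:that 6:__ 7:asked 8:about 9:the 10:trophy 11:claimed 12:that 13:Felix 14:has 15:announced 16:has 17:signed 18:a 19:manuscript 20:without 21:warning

4

The marked gap is inside the relative clause, the subject of "asked".
Its filler is the head noun "restorer" (via "that"), at word 4.
(The other dependency links word 1 to a gap after word 15.)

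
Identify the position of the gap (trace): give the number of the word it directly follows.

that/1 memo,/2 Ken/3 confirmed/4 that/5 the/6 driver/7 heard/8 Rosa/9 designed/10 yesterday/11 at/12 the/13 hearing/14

10

The displaced element is "that memo" (word 2).
It is linked across 2 clause boundaries (that → Ø).
It functions as the direct object of "designed", so the gap sits immediately after word 10 ("designed").
Base order: Ken confirmed that the driver heard Rosa designed that memo yesterday at the hearing.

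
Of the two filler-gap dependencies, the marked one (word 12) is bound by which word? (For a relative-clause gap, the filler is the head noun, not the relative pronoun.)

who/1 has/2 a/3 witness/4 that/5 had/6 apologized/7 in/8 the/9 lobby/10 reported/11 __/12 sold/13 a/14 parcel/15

1

The marked gap is the subject of "sold".
Its filler is the fronted wh-phrase "who", at word 1.
(The other dependency links word 4 to a gap after word 5.)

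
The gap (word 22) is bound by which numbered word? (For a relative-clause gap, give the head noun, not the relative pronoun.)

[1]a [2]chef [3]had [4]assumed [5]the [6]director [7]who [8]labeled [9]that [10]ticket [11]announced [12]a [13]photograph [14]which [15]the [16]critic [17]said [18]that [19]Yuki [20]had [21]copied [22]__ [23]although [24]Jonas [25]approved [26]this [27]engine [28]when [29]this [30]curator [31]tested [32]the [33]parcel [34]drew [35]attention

13

The gap at 22 is the object of "copied", inside a relative clause.
The relative pronoun is "which" (word 14); it is bound by the head noun immediately before it.
Its filler is the head noun "photograph", at word 13.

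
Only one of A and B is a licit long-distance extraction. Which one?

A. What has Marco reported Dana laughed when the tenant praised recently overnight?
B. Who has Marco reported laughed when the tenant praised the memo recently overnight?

B

In A, the wh-phrase is extracted from inside an adjunct island (introduced by "when"), which blocks movement.
In B, the extraction path crosses only that-complement boundaries, which are transparent.
So B is grammatical.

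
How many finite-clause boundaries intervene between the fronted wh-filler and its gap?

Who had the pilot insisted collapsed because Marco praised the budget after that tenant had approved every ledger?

1

"who" is extracted from the subject of "collapsed".
Boundaries crossed, outermost first: [Ø] — 1 in total.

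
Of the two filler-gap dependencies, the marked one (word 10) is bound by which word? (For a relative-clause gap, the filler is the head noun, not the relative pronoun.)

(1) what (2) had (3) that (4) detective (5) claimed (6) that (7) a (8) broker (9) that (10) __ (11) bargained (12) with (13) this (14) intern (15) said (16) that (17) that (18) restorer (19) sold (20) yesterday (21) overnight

8

The marked gap is inside the relative clause, the subject of "bargained".
Its filler is the head noun "broker" (via "that"), at word 8.
(The other dependency links word 1 to a gap after word 19.)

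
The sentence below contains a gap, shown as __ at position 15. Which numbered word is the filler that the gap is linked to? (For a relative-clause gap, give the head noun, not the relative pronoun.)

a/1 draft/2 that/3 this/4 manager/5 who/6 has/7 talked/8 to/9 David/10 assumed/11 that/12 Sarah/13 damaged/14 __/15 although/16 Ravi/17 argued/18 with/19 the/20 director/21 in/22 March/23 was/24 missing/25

The gap at 15 is the object of "damaged", inside a relative clause.
The relative pronoun is "that" (word 3); it is bound by the head noun immediately before it.
Its filler is the head noun "draft", at word 2.

2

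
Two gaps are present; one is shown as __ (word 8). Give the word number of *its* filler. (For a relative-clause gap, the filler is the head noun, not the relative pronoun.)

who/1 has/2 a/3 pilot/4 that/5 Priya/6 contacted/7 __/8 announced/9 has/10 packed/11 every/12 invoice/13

4

The marked gap is inside the relative clause, the direct object of "contacted".
Its filler is the head noun "pilot" (via "that"), at word 4.
(The other dependency links word 1 to a gap after word 9.)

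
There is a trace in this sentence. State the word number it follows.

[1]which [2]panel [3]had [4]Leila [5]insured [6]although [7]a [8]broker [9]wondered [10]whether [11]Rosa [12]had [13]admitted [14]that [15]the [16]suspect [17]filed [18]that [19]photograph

5

The displaced element is "which panel" (word 2).
It functions as the direct object of "insured", so the gap sits immediately after word 5 ("insured").
Base order: Leila had insured which panel although a broker wondered whether Rosa had admitted that the suspect filed that photograph.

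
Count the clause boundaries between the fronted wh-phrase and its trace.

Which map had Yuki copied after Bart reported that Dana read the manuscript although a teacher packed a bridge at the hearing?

"which map" originates inside the matrix clause — no clause boundary is crossed.

0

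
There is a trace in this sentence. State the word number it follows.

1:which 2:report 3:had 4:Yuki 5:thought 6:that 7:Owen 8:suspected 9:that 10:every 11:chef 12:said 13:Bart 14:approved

14

The displaced element is "which report" (word 2).
It is linked across 3 clause boundaries (that → that → Ø).
It functions as the direct object of "approved", so the gap sits immediately after word 14 ("approved").
Base order: Yuki had thought that Owen suspected that every chef said Bart approved which report.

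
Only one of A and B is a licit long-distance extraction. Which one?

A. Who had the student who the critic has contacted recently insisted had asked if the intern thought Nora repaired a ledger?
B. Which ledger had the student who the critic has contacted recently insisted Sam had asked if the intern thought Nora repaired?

In B, the wh-phrase is extracted from inside a wh-island (introduced by "if"), which blocks movement.
In A, the extraction path crosses only that-complement boundaries, which are transparent.
So A is grammatical.

A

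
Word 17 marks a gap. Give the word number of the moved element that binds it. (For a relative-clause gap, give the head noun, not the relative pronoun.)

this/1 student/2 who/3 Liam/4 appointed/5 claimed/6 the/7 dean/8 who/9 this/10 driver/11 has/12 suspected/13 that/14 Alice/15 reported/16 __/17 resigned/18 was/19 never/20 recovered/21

8

The gap at 17 is the subject of "resigned", inside a relative clause.
The relative pronoun is "who" (word 9); it is bound by the head noun immediately before it.
Its filler is the head noun "dean", at word 8.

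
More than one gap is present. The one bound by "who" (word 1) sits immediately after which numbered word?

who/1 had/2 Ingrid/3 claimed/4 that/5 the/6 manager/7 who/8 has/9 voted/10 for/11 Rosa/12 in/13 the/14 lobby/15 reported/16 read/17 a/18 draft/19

16

The displaced element is "who" (word 1).
It is linked across 2 clause boundaries (that → Ø).
It functions as the subject of "read", so the gap sits immediately after word 16 ("reported").
Base order: Ingrid had claimed that the manager who has voted for Rosa in the lobby reported who read a draft.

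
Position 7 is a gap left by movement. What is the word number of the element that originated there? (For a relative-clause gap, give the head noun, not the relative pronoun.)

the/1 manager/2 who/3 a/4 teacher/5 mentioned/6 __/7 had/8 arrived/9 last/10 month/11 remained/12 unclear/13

The gap at 7 is the subject of "arrived", inside a relative clause.
The relative pronoun is "who" (word 3); it is bound by the head noun immediately before it.
Its filler is the head noun "manager", at word 2.

2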